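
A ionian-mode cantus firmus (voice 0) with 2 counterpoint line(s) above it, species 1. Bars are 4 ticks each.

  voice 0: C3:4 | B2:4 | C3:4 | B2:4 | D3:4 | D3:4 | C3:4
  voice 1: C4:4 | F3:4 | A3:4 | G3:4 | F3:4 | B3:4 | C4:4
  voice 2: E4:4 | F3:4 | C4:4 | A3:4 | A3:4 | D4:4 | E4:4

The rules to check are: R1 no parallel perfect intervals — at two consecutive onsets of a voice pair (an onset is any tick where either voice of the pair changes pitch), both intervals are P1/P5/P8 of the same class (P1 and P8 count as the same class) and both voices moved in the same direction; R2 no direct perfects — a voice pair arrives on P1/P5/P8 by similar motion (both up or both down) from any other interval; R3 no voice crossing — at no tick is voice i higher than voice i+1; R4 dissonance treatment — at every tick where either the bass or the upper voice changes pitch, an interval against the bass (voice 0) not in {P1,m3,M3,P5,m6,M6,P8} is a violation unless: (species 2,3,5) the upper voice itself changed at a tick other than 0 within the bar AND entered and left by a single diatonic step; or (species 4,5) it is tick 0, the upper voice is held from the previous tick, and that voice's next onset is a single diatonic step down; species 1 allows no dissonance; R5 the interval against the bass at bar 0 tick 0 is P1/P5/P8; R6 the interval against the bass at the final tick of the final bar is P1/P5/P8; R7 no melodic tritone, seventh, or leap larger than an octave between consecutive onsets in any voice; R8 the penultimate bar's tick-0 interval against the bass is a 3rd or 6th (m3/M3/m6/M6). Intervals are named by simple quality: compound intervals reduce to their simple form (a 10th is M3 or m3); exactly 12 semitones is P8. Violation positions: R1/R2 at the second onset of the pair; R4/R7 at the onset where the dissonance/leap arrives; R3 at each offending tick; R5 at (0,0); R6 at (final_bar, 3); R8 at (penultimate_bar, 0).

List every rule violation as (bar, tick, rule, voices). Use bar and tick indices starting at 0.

bar 0: v0=C3 v1=C4 v2=E4 downbeat M3
bar 1: v0=B2 v1=F3 v2=F3 downbeat TT
bar 2: v0=C3 v1=A3 v2=C4 downbeat P8
bar 3: v0=B2 v1=G3 v2=A3 downbeat m7
bar 4: v0=D3 v1=F3 v2=A3 downbeat P5
bar 5: v0=D3 v1=B3 v2=D4 downbeat P8
bar 6: v0=C3 v1=C4 v2=E4 downbeat M3
  -> R5 @ bar 0 tick 0 v(0, 2): opens on M3
  -> R2 @ bar 1 tick 0 v(1, 2): C4/E4 M3 -> F3/F3 P1 similar
  -> R4 @ bar 1 tick 0 v(0, 1): B2/F3 TT untreated
  -> R4 @ bar 1 tick 0 v(0, 2): B2/F3 TT untreated
  -> R7 @ bar 1 tick 0 v(2,): E4->F3 leap 11st
  -> R2 @ bar 2 tick 0 v(0, 2): B2/F3 TT -> C3/C4 P8 similar
  -> R4 @ bar 3 tick 0 v(0, 2): B2/A3 m7 untreated
  -> R7 @ bar 5 tick 0 v(1,): F3->B3 leap 6st
  -> R8 @ bar 5 tick 0 v(0, 2): penult P8 not 3rd/6th
  -> R6 @ bar 6 tick 3 v(0, 2): closes on M3

(0, 0, R5, (0, 2))
(1, 0, R2, (1, 2))
(1, 0, R4, (0, 1))
(1, 0, R4, (0, 2))
(1, 0, R7, (2,))
(2, 0, R2, (0, 2))
(3, 0, R4, (0, 2))
(5, 0, R7, (1,))
(5, 0, R8, (0, 2))
(6, 3, R6, (0, 2))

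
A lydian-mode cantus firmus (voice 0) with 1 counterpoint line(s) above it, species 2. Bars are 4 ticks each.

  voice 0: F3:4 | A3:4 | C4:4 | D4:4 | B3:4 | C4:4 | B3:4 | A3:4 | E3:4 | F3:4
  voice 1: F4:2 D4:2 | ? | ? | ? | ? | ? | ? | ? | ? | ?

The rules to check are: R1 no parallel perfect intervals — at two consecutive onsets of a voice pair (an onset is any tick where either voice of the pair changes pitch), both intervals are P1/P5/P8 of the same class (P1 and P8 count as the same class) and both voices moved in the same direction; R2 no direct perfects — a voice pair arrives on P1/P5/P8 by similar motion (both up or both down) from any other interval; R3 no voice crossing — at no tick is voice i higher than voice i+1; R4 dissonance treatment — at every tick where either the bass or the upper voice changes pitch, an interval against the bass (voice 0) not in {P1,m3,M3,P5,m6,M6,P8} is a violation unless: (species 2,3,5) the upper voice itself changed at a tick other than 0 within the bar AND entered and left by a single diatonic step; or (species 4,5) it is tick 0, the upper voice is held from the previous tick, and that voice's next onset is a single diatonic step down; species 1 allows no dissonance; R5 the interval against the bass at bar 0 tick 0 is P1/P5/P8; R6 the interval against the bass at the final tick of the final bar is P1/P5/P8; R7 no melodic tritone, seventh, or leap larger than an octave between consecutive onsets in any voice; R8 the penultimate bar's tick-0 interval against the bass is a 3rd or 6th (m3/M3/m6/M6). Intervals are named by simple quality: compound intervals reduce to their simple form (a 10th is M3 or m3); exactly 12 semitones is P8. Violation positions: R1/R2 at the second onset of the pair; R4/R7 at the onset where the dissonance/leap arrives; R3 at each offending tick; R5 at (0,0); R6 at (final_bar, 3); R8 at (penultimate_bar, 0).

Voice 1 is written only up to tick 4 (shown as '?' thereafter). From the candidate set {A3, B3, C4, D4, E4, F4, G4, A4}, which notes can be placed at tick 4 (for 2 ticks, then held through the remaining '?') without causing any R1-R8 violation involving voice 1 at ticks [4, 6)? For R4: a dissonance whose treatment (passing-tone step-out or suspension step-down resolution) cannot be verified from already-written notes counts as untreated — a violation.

A3: legal
B3: violates R4
C4: legal
D4: violates R4
E4: violates R2
F4: legal
G4: violates R4
A4: violates R2

{A3, C4, F4}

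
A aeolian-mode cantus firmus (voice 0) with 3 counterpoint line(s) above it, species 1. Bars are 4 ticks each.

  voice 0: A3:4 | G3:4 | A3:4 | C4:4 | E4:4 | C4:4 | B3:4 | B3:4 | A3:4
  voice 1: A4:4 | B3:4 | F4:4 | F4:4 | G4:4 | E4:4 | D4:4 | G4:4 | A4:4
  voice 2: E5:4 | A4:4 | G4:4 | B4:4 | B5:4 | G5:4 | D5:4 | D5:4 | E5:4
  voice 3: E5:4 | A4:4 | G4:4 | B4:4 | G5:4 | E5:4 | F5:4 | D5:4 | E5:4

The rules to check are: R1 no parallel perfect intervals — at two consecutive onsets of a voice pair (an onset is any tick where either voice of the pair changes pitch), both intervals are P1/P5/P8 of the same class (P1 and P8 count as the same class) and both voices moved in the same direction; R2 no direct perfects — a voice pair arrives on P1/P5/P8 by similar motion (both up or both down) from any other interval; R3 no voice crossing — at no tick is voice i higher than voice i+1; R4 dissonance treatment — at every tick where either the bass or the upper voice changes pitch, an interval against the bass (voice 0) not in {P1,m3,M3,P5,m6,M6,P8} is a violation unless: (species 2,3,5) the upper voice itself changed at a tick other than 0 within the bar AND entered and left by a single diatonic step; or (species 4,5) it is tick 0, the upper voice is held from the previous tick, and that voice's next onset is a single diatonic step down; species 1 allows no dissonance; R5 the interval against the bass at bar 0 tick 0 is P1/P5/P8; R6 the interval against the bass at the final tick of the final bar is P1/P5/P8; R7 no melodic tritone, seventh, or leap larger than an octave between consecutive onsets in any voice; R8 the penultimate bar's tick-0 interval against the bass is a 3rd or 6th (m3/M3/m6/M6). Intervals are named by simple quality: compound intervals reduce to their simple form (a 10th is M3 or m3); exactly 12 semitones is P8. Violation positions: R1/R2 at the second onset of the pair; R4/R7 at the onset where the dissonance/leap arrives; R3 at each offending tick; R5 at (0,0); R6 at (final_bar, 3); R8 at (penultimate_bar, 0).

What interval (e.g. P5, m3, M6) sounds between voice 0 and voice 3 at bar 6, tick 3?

voice 0=B3 voice 3=F5 -> TT

TT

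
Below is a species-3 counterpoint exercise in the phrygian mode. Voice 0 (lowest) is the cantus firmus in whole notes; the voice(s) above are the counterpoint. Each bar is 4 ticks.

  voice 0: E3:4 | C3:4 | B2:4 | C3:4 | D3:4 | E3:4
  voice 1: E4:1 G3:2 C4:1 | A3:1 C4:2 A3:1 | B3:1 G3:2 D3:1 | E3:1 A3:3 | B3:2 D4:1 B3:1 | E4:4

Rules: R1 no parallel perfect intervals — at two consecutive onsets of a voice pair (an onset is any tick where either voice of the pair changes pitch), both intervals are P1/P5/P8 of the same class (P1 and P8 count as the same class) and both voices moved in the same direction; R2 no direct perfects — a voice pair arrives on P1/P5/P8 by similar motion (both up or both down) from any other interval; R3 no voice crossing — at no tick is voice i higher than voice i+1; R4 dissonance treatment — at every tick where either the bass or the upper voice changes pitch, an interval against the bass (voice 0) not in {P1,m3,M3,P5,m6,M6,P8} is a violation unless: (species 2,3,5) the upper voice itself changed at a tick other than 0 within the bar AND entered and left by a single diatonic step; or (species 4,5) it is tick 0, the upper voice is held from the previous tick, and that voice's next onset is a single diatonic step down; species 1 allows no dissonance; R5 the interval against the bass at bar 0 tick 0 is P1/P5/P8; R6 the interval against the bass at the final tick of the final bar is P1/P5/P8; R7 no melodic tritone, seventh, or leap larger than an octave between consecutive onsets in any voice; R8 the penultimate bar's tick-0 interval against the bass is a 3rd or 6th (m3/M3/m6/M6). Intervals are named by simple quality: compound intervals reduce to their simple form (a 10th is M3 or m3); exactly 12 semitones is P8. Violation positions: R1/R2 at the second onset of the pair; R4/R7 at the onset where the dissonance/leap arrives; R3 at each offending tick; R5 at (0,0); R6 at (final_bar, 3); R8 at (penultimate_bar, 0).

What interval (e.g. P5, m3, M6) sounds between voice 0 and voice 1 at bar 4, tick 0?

M6

voice 0=D3 voice 1=B3 -> M6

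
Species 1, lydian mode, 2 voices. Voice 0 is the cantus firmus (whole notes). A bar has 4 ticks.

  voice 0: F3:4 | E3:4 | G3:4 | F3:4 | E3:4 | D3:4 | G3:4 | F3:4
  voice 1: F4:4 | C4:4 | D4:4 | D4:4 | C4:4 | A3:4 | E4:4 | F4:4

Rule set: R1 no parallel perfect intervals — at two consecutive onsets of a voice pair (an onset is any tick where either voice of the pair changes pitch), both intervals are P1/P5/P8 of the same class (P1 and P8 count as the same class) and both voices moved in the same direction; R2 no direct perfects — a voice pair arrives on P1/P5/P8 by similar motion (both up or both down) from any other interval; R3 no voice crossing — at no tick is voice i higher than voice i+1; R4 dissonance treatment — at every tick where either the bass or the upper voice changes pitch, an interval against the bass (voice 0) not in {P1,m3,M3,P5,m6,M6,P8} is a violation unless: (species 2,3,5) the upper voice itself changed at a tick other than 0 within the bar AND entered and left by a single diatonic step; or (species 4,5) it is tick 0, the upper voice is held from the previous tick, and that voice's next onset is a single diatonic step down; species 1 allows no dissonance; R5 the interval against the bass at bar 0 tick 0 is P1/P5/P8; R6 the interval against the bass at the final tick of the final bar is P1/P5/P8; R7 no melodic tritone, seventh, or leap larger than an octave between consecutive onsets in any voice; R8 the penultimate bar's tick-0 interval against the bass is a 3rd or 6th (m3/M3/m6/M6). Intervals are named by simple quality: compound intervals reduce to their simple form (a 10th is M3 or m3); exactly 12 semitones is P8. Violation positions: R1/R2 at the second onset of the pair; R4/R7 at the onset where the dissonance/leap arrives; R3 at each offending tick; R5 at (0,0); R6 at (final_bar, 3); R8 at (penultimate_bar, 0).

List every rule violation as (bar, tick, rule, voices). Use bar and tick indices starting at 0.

(2, 0, R2, (0, 1))
(5, 0, R2, (0, 1))

bar 0: v0=F3 v1=F4 downbeat P8
bar 1: v0=E3 v1=C4 downbeat m6
bar 2: v0=G3 v1=D4 downbeat P5
bar 3: v0=F3 v1=D4 downbeat M6
bar 4: v0=E3 v1=C4 downbeat m6
bar 5: v0=D3 v1=A3 downbeat P5
bar 6: v0=G3 v1=E4 downbeat M6
bar 7: v0=F3 v1=F4 downbeat P8
  -> R2 @ bar 2 tick 0 v(0, 1): E3/C4 m6 -> G3/D4 P5 similar
  -> R2 @ bar 5 tick 0 v(0, 1): E3/C4 m6 -> D3/A3 P5 similar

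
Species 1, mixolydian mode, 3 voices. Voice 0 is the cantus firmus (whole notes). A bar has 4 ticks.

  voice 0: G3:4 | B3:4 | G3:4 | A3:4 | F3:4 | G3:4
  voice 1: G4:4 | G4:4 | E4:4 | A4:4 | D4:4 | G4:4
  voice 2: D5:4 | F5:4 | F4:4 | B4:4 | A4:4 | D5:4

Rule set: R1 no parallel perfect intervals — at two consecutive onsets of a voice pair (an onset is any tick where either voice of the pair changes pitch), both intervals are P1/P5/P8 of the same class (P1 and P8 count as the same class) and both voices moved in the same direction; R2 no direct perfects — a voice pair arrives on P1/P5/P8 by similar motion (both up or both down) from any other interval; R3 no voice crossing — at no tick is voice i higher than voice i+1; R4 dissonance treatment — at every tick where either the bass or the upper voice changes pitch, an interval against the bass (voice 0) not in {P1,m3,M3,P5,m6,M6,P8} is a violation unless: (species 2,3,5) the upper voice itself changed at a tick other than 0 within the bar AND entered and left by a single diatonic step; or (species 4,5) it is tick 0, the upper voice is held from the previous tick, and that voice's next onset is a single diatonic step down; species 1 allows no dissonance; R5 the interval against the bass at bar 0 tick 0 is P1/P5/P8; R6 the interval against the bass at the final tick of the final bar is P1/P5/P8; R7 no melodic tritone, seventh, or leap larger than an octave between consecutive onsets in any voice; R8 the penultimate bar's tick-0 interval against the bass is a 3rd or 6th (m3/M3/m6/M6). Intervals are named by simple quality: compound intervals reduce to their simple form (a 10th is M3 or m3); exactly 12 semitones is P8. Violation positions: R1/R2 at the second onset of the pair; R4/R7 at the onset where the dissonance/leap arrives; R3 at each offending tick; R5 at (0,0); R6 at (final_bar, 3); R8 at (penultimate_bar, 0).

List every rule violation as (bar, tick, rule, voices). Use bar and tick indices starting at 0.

bar 0: v0=G3 v1=G4 v2=D5 downbeat P5
bar 1: v0=B3 v1=G4 v2=F5 downbeat TT
bar 2: v0=G3 v1=E4 v2=F4 downbeat m7
bar 3: v0=A3 v1=A4 v2=B4 downbeat M2
bar 4: v0=F3 v1=D4 v2=A4 downbeat M3
bar 5: v0=G3 v1=G4 v2=D5 downbeat P5
  -> R4 @ bar 1 tick 0 v(0, 2): B3/F5 TT untreated
  -> R4 @ bar 2 tick 0 v(0, 2): G3/F4 m7 untreated
  -> R2 @ bar 3 tick 0 v(0, 1): G3/E4 M6 -> A3/A4 P8 similar
  -> R4 @ bar 3 tick 0 v(0, 2): A3/B4 M2 untreated
  -> R7 @ bar 3 tick 0 v(2,): F4->B4 leap 6st
  -> R2 @ bar 4 tick 0 v(1, 2): A4/B4 M2 -> D4/A4 P5 similar
  -> R1 @ bar 5 tick 0 v(1, 2): D4/A4 P5 -> G4/D5 P5 similar
  -> R2 @ bar 5 tick 0 v(0, 1): F3/D4 M6 -> G3/G4 P8 similar
  -> R2 @ bar 5 tick 0 v(0, 2): F3/A4 M3 -> G3/D5 P5 similar

(1, 0, R4, (0, 2))
(2, 0, R4, (0, 2))
(3, 0, R2, (0, 1))
(3, 0, R4, (0, 2))
(3, 0, R7, (2,))
(4, 0, R2, (1, 2))
(5, 0, R1, (1, 2))
(5, 0, R2, (0, 1))
(5, 0, R2, (0, 2))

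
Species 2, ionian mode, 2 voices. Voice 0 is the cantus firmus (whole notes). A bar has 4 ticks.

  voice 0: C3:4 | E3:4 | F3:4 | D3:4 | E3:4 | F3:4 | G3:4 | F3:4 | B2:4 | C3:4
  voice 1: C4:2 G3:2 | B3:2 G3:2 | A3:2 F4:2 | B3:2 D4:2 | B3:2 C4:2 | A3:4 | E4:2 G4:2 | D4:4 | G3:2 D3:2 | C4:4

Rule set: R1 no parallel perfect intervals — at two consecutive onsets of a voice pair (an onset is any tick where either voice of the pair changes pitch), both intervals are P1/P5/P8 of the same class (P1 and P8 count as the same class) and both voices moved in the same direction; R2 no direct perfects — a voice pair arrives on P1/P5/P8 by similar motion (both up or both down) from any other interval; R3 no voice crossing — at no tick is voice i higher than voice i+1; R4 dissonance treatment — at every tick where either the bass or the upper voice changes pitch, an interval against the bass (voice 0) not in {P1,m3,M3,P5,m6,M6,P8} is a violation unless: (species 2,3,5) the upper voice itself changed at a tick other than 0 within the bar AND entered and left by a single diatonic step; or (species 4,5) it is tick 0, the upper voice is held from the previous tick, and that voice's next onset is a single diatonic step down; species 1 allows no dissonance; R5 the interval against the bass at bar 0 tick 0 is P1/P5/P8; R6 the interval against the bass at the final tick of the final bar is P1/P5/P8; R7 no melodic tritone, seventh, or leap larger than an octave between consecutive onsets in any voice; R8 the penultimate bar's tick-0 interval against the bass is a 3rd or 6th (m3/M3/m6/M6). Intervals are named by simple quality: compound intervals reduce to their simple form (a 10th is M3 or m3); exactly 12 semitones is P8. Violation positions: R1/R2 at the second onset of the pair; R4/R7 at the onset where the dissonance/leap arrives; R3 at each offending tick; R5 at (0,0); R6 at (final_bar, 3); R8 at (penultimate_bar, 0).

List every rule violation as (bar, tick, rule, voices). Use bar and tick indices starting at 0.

(1, 0, R1, (0, 1))
(3, 0, R7, (1,))
(8, 0, R7, (0,))
(9, 0, R2, (0, 1))
(9, 0, R7, (1,))

bar 0: v0=C3 v1=C4 downbeat P8
bar 1: v0=E3 v1=B3 downbeat P5
bar 2: v0=F3 v1=A3 downbeat M3
bar 3: v0=D3 v1=B3 downbeat M6
bar 4: v0=E3 v1=B3 downbeat P5
bar 5: v0=F3 v1=A3 downbeat M3
bar 6: v0=G3 v1=E4 downbeat M6
bar 7: v0=F3 v1=D4 downbeat M6
bar 8: v0=B2 v1=G3 downbeat m6
bar 9: v0=C3 v1=C4 downbeat P8
  -> R1 @ bar 1 tick 0 v(0, 1): C3/G3 P5 -> E3/B3 P5 similar
  -> R7 @ bar 3 tick 0 v(1,): F4->B3 leap 6st
  -> R7 @ bar 8 tick 0 v(0,): F3->B2 leap 6st
  -> R2 @ bar 9 tick 0 v(0, 1): B2/D3 m3 -> C3/C4 P8 similar
  -> R7 @ bar 9 tick 0 v(1,): D3->C4 leap 10st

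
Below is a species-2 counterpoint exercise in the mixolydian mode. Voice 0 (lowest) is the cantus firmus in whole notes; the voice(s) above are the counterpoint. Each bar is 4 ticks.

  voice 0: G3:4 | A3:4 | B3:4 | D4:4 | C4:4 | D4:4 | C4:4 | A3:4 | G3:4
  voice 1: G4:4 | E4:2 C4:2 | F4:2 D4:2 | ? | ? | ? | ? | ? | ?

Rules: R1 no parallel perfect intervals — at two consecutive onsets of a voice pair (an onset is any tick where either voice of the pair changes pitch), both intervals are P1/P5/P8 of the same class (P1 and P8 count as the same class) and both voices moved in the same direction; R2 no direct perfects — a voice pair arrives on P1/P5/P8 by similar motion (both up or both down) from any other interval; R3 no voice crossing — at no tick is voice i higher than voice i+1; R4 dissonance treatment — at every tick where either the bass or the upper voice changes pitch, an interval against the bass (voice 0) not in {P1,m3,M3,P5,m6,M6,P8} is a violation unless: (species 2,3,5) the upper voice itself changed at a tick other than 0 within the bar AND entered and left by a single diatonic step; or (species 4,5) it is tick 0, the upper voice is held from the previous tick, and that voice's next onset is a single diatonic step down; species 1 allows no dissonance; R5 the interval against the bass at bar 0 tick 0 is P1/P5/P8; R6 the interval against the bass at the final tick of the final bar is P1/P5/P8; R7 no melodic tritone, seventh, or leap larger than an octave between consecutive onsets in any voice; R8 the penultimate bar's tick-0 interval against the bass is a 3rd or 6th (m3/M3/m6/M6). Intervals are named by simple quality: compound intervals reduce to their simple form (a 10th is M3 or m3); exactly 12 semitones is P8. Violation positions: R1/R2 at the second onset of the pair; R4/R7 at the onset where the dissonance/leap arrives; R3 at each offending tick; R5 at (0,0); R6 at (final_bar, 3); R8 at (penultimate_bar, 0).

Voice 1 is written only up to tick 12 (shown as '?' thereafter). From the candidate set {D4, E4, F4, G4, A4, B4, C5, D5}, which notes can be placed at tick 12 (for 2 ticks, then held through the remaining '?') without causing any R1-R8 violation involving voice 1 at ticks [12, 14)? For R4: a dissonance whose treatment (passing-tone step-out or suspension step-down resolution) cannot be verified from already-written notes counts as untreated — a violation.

{B4, D4, F4}

D4: legal
E4: violates R4
F4: legal
G4: violates R4
A4: violates R2
B4: legal
C5: violates R4,R7
D5: violates R2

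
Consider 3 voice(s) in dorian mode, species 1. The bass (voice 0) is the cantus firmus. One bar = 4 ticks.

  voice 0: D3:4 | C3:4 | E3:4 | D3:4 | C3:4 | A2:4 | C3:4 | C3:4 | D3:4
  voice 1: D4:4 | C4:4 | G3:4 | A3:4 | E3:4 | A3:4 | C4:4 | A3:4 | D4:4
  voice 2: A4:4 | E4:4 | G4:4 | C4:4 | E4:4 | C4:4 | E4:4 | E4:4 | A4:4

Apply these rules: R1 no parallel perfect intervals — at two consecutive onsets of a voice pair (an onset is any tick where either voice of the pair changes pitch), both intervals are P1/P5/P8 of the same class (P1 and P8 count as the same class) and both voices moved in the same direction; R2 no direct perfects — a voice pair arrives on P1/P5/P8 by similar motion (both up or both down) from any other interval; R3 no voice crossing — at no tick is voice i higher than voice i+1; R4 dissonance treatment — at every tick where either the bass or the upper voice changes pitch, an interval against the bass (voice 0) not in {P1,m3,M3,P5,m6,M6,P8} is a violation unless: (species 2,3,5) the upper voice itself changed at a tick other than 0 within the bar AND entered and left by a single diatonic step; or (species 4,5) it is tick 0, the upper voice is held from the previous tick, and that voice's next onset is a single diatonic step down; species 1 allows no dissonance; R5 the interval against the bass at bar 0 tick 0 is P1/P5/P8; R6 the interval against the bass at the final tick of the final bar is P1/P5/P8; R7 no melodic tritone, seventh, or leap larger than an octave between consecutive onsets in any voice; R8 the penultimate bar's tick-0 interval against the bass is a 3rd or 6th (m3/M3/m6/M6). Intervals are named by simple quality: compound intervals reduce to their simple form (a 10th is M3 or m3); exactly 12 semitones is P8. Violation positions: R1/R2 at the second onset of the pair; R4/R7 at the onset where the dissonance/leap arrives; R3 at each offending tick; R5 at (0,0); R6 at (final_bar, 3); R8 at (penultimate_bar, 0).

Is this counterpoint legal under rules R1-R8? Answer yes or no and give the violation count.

No (6 violations)

bar 0: v0=D3 v1=D4 v2=A4 (P5)
bar 1: v0=C3 v1=C4 v2=E4 (M3)
bar 2: v0=E3 v1=G3 v2=G4 (m3)
bar 3: v0=D3 v1=A3 v2=C4 (m7)
bar 4: v0=C3 v1=E3 v2=E4 (M3)
bar 5: v0=A2 v1=A3 v2=C4 (m3)
bar 6: v0=C3 v1=C4 v2=E4 (M3)
bar 7: v0=C3 v1=A3 v2=E4 (M3)
bar 8: v0=D3 v1=D4 v2=A4 (P5)
  R1 @ bar1.0: D3/D4 P8 -> C3/C4 P8 similar
  R4 @ bar3.0: D3/C4 m7 untreated
  R1 @ bar6.0: A2/A3 P8 -> C3/C4 P8 similar
  R1 @ bar8.0: A3/E4 P5 -> D4/A4 P5 similar
  R2 @ bar8.0: C3/A3 M6 -> D3/D4 P8 similar
  R2 @ bar8.0: C3/E4 M3 -> D3/A4 P5 similar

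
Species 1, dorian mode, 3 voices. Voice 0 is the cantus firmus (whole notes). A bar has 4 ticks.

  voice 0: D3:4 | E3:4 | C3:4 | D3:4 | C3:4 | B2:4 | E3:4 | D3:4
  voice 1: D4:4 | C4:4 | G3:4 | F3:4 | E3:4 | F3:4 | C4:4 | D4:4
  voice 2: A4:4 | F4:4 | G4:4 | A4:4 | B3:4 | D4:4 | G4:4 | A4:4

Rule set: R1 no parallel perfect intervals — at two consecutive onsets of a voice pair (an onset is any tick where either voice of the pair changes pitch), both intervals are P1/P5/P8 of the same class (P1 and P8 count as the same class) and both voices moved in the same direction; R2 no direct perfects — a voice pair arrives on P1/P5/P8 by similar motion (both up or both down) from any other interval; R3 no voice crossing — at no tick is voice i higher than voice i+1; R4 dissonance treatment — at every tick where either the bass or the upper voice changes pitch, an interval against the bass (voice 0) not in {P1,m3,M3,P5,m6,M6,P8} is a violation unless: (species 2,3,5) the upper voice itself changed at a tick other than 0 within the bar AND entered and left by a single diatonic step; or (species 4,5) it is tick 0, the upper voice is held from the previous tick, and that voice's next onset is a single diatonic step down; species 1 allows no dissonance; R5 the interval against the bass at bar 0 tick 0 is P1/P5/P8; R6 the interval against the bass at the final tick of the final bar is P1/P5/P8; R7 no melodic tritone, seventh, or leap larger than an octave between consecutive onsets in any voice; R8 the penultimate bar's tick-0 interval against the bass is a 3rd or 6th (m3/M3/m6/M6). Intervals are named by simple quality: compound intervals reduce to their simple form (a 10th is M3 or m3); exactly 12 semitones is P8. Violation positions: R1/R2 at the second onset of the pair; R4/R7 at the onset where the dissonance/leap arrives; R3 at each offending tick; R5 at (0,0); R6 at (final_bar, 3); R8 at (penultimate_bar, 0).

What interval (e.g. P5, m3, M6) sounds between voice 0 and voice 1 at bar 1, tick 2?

m6

voice 0=E3 voice 1=C4 -> m6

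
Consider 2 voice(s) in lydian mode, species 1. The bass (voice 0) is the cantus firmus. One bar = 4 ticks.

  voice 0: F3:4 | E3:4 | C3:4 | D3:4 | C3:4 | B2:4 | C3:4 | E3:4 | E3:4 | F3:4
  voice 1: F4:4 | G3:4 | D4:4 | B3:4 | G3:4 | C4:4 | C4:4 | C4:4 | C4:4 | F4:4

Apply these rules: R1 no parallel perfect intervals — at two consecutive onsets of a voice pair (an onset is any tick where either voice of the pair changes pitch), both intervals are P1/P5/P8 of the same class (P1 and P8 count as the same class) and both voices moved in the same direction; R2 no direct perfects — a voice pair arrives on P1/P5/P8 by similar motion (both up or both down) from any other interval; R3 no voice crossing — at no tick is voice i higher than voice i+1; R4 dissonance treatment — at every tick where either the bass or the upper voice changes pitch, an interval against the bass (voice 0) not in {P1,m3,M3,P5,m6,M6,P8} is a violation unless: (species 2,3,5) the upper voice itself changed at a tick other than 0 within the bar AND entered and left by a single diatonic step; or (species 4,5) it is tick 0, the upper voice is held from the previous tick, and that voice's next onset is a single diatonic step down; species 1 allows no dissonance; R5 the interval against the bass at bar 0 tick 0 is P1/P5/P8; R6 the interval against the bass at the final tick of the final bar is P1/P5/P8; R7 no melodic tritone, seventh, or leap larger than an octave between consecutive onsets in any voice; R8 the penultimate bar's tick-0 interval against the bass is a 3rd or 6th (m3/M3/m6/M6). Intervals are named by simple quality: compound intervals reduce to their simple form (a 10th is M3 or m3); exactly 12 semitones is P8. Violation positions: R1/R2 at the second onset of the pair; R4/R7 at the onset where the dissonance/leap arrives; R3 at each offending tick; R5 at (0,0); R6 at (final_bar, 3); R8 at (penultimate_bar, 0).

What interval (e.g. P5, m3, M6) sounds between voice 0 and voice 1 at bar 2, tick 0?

M2

voice 0=C3 voice 1=D4 -> M2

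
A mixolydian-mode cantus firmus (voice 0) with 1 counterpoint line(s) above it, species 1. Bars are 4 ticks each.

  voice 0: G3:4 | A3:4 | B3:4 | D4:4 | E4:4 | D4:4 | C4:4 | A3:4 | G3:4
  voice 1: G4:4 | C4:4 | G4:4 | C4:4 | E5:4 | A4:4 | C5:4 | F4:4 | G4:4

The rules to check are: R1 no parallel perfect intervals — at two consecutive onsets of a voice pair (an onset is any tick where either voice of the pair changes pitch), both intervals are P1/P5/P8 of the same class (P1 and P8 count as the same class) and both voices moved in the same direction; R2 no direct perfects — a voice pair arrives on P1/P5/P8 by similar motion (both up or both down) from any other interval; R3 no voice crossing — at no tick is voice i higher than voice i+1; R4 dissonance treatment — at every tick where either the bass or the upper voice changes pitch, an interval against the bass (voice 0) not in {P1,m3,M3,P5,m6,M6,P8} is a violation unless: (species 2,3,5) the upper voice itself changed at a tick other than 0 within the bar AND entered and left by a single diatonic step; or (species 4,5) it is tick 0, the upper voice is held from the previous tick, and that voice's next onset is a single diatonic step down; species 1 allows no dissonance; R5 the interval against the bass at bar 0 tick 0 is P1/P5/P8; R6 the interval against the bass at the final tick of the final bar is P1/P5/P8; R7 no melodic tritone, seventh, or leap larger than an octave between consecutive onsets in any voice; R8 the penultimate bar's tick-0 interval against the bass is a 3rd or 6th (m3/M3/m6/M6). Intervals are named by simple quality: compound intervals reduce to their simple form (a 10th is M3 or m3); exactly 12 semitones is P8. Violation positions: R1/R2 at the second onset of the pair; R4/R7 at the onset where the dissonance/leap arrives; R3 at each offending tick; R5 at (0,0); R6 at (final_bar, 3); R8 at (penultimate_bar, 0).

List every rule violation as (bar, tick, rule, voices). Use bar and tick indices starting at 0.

(3, 0, R3, (0, 1))
(3, 0, R4, (0, 1))
(3, 1, R3, (0, 1))
(3, 2, R3, (0, 1))
(3, 3, R3, (0, 1))
(4, 0, R2, (0, 1))
(4, 0, R7, (1,))
(5, 0, R2, (0, 1))

bar 0: v0=G3 v1=G4 downbeat P8
bar 1: v0=A3 v1=C4 downbeat m3
bar 2: v0=B3 v1=G4 downbeat m6
bar 3: v0=D4 v1=C4 downbeat M2
bar 4: v0=E4 v1=E5 downbeat P8
bar 5: v0=D4 v1=A4 downbeat P5
bar 6: v0=C4 v1=C5 downbeat P8
bar 7: v0=A3 v1=F4 downbeat m6
bar 8: v0=G3 v1=G4 downbeat P8
  -> R3 @ bar 3 tick 0 v(0, 1): D4 above C4
  -> R4 @ bar 3 tick 0 v(0, 1): D4/C4 M2 untreated
  -> R3 @ bar 3 tick 1 v(0, 1): D4 above C4
  -> R3 @ bar 3 tick 2 v(0, 1): D4 above C4
  -> R3 @ bar 3 tick 3 v(0, 1): D4 above C4
  -> R2 @ bar 4 tick 0 v(0, 1): D4/C4 M2 -> E4/E5 P8 similar
  -> R7 @ bar 4 tick 0 v(1,): C4->E5 leap 16st
  -> R2 @ bar 5 tick 0 v(0, 1): E4/E5 P8 -> D4/A4 P5 similar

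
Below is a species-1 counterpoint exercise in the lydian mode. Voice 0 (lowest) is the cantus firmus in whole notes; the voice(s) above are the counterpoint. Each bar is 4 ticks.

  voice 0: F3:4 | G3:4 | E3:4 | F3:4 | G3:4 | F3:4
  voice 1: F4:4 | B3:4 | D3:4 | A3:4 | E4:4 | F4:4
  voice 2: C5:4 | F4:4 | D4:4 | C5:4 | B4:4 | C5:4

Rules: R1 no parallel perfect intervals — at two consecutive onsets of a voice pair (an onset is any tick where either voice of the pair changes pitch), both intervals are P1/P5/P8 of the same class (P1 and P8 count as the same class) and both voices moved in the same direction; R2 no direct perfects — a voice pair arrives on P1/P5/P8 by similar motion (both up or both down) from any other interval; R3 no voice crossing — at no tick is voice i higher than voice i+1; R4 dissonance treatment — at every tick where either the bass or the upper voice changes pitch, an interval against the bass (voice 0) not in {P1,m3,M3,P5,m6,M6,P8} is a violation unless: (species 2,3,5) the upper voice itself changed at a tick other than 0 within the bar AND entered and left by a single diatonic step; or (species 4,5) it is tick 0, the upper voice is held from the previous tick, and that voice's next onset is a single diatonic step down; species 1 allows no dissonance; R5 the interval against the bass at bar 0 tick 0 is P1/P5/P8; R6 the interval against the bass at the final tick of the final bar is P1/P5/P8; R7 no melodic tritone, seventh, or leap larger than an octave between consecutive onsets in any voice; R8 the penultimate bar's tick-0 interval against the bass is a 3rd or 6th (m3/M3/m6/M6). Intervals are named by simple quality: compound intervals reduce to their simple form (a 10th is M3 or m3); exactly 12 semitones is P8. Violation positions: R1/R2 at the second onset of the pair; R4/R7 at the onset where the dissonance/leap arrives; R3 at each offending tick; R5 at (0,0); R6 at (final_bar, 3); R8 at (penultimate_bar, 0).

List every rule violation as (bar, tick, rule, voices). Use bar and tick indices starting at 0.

(1, 0, R4, (0, 2))
(1, 0, R7, (1,))
(2, 0, R2, (1, 2))
(2, 0, R3, (0, 1))
(2, 0, R4, (0, 1))
(2, 0, R4, (0, 2))
(2, 1, R3, (0, 1))
(2, 2, R3, (0, 1))
(2, 3, R3, (0, 1))
(3, 0, R2, (0, 2))
(3, 0, R7, (2,))
(5, 0, R1, (1, 2))

bar 0: v0=F3 v1=F4 v2=C5 downbeat P5
bar 1: v0=G3 v1=B3 v2=F4 downbeat m7
bar 2: v0=E3 v1=D3 v2=D4 downbeat m7
bar 3: v0=F3 v1=A3 v2=C5 downbeat P5
bar 4: v0=G3 v1=E4 v2=B4 downbeat M3
bar 5: v0=F3 v1=F4 v2=C5 downbeat P5
  -> R4 @ bar 1 tick 0 v(0, 2): G3/F4 m7 untreated
  -> R7 @ bar 1 tick 0 v(1,): F4->B3 leap 6st
  -> R2 @ bar 2 tick 0 v(1, 2): B3/F4 TT -> D3/D4 P8 similar
  -> R3 @ bar 2 tick 0 v(0, 1): E3 above D3
  -> R4 @ bar 2 tick 0 v(0, 1): E3/D3 M2 untreated
  -> R4 @ bar 2 tick 0 v(0, 2): E3/D4 m7 untreated
  -> R3 @ bar 2 tick 1 v(0, 1): E3 above D3
  -> R3 @ bar 2 tick 2 v(0, 1): E3 above D3
  -> R3 @ bar 2 tick 3 v(0, 1): E3 above D3
  -> R2 @ bar 3 tick 0 v(0, 2): E3/D4 m7 -> F3/C5 P5 similar
  -> R7 @ bar 3 tick 0 v(2,): D4->C5 leap 10st
  -> R1 @ bar 5 tick 0 v(1, 2): E4/B4 P5 -> F4/C5 P5 similar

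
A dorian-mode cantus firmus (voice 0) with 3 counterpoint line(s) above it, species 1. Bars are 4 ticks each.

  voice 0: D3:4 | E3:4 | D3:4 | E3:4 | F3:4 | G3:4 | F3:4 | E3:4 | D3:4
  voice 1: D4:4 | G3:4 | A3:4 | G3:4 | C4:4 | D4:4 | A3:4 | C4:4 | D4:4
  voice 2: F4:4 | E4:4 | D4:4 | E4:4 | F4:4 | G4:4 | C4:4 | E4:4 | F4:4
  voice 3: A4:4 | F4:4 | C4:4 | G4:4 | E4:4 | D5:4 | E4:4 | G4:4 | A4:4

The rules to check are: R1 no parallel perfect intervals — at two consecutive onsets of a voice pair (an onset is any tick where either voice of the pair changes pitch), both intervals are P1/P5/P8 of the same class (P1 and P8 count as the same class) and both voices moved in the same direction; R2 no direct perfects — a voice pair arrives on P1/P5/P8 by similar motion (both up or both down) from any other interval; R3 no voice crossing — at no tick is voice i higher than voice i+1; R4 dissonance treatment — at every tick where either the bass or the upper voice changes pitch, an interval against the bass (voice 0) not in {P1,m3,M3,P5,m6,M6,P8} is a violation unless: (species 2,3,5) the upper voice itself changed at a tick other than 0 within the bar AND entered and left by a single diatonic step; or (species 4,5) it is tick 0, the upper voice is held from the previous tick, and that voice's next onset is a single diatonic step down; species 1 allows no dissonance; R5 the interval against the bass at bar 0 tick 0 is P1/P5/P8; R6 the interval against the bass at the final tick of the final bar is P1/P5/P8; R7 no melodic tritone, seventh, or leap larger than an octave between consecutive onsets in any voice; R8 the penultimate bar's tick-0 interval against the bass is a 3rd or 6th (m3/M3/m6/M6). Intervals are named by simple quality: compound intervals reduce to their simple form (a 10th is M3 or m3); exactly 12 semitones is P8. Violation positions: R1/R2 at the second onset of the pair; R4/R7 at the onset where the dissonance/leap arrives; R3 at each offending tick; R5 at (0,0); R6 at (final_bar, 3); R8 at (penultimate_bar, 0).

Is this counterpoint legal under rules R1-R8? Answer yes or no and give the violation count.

bar 0: v0=D3 v1=D4 v2=F4 v3=A4 (P5)
bar 1: v0=E3 v1=G3 v2=E4 v3=F4 (m2)
bar 2: v0=D3 v1=A3 v2=D4 v3=C4 (m7)
bar 3: v0=E3 v1=G3 v2=E4 v3=G4 (m3)
bar 4: v0=F3 v1=C4 v2=F4 v3=E4 (M7)
bar 5: v0=G3 v1=D4 v2=G4 v3=D5 (P5)
bar 6: v0=F3 v1=A3 v2=C4 v3=E4 (M7)
bar 7: v0=E3 v1=C4 v2=E4 v3=G4 (m3)
bar 8: v0=D3 v1=D4 v2=F4 v3=A4 (P5)
  R5 @ bar0.0: opens on m3
  R4 @ bar1.0: E3/F4 m2 untreated
  R1 @ bar2.0: E3/E4 P8 -> D3/D4 P8 similar
  R3 @ bar2.0: D4 above C4
  R4 @ bar2.0: D3/C4 m7 untreated
  R3 @ bar2.1: D4 above C4
  R3 @ bar2.2: D4 above C4
  R3 @ bar2.3: D4 above C4
  R1 @ bar3.0: D3/D4 P8 -> E3/E4 P8 similar
  R1 @ bar4.0: E3/E4 P8 -> F3/F4 P8 similar
  R2 @ bar4.0: E3/G3 m3 -> F3/C4 P5 similar
  R3 @ bar4.0: F4 above E4
  R4 @ bar4.0: F3/E4 M7 untreated
  R3 @ bar4.1: F4 above E4
  R3 @ bar4.2: F4 above E4
  R3 @ bar4.3: F4 above E4
  R1 @ bar5.0: F3/C4 P5 -> G3/D4 P5 similar
  R1 @ bar5.0: F3/F4 P8 -> G3/G4 P8 similar
  R2 @ bar5.0: F3/E4 M7 -> G3/D5 P5 similar
  R2 @ bar5.0: C4/E4 M3 -> D4/D5 P8 similar
  R2 @ bar5.0: F4/E4 m2 -> G4/D5 P5 similar
  R7 @ bar5.0: E4->D5 leap 10st
  R2 @ bar6.0: G3/G4 P8 -> F3/C4 P5 similar
  R2 @ bar6.0: D4/D5 P8 -> A3/E4 P5 similar
  R4 @ bar6.0: F3/E4 M7 untreated
  R7 @ bar6.0: D5->E4 leap 10st
  R1 @ bar7.0: A3/E4 P5 -> C4/G4 P5 similar
  R8 @ bar7.0: penult P8 not 3rd/6th
  R1 @ bar8.0: C4/G4 P5 -> D4/A4 P5 similar
  R6 @ bar8.3: closes on m3

No (30 violations)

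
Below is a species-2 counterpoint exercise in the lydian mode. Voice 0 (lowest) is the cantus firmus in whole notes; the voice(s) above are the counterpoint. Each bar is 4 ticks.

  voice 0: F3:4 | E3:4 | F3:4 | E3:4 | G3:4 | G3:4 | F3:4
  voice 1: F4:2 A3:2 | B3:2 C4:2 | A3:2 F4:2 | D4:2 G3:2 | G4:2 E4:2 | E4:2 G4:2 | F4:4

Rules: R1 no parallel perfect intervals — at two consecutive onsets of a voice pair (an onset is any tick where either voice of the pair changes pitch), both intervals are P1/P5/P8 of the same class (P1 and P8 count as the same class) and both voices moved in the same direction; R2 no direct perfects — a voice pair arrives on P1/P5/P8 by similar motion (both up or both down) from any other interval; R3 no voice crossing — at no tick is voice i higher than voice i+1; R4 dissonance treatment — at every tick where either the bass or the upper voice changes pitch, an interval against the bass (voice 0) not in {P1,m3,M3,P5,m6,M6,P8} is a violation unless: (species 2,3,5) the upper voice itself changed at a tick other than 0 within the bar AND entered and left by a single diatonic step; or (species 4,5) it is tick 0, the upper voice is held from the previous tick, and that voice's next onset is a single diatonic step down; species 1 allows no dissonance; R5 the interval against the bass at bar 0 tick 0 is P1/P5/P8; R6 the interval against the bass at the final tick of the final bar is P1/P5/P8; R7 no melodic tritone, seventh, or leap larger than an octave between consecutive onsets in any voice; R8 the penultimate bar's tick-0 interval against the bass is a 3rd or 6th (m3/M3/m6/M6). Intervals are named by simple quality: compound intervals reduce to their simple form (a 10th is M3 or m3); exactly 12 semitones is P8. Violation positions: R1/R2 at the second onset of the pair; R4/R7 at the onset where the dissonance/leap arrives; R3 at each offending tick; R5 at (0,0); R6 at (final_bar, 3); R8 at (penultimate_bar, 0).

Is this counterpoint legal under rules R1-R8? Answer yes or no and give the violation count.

No (3 violations)

bar 0: v0=F3 v1=F4 (P8)
bar 1: v0=E3 v1=B3 (P5)
bar 2: v0=F3 v1=A3 (M3)
bar 3: v0=E3 v1=D4 (m7)
bar 4: v0=G3 v1=G4 (P8)
bar 5: v0=G3 v1=E4 (M6)
bar 6: v0=F3 v1=F4 (P8)
  R4 @ bar3.0: E3/D4 m7 untreated
  R2 @ bar4.0: E3/G3 m3 -> G3/G4 P8 similar
  R1 @ bar6.0: G3/G4 P8 -> F3/F4 P8 similar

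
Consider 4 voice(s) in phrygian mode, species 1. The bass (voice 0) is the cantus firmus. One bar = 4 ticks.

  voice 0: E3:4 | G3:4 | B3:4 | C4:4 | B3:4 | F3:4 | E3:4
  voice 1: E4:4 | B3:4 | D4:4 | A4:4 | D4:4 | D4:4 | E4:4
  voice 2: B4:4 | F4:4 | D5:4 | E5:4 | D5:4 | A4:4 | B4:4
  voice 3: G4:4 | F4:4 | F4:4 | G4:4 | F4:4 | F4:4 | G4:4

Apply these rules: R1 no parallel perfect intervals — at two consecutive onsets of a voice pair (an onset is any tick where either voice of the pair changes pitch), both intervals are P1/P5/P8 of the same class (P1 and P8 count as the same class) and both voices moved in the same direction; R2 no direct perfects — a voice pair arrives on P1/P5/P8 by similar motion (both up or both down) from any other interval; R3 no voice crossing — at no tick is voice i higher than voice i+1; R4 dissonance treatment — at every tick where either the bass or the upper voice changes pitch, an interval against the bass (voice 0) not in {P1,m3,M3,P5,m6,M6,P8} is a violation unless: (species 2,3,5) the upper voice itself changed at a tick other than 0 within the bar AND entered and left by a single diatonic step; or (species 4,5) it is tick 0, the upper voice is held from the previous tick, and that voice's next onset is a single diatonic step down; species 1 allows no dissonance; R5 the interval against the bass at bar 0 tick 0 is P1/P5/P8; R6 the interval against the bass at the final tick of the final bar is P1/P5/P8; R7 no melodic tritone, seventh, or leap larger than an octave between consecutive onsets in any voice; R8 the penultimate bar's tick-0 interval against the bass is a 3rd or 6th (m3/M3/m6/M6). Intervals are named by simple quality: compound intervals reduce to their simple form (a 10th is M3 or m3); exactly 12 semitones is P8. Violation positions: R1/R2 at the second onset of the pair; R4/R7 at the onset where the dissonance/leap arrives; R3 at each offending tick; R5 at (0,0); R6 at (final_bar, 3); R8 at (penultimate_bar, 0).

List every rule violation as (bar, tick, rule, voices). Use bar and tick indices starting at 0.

bar 0: v0=E3 v1=E4 v2=B4 v3=G4 downbeat m3
bar 1: v0=G3 v1=B3 v2=F4 v3=F4 downbeat m7
bar 2: v0=B3 v1=D4 v2=D5 v3=F4 downbeat TT
bar 3: v0=C4 v1=A4 v2=E5 v3=G4 downbeat P5
bar 4: v0=B3 v1=D4 v2=D5 v3=F4 downbeat TT
bar 5: v0=F3 v1=D4 v2=A4 v3=F4 downbeat P8
bar 6: v0=E3 v1=E4 v2=B4 v3=G4 downbeat m3
  -> R3 @ bar 0 tick 0 v(2, 3): B4 above G4
  -> R5 @ bar 0 tick 0 v(0, 3): opens on m3
  -> R3 @ bar 0 tick 1 v(2, 3): B4 above G4
  -> R3 @ bar 0 tick 2 v(2, 3): B4 above G4
  -> R3 @ bar 0 tick 3 v(2, 3): B4 above G4
  -> R2 @ bar 1 tick 0 v(2, 3): B4/G4 M3 -> F4/F4 P1 similar
  -> R4 @ bar 1 tick 0 v(0, 2): G3/F4 m7 untreated
  -> R4 @ bar 1 tick 0 v(0, 3): G3/F4 m7 untreated
  -> R7 @ bar 1 tick 0 v(2,): B4->F4 leap 6st
  -> R2 @ bar 2 tick 0 v(1, 2): B3/F4 TT -> D4/D5 P8 similar
  -> R3 @ bar 2 tick 0 v(2, 3): D5 above F4
  -> R4 @ bar 2 tick 0 v(0, 3): B3/F4 TT untreated
  -> R3 @ bar 2 tick 1 v(2, 3): D5 above F4
  -> R3 @ bar 2 tick 2 v(2, 3): D5 above F4
  -> R3 @ bar 2 tick 3 v(2, 3): D5 above F4
  -> R2 @ bar 3 tick 0 v(0, 3): B3/F4 TT -> C4/G4 P5 similar
  -> R2 @ bar 3 tick 0 v(1, 2): D4/D5 P8 -> A4/E5 P5 similar
  -> R3 @ bar 3 tick 0 v(2, 3): E5 above G4
  -> R3 @ bar 3 tick 1 v(2, 3): E5 above G4
  -> R3 @ bar 3 tick 2 v(2, 3): E5 above G4
  -> R3 @ bar 3 tick 3 v(2, 3): E5 above G4
  -> R2 @ bar 4 tick 0 v(1, 2): A4/E5 P5 -> D4/D5 P8 similar
  -> R3 @ bar 4 tick 0 v(2, 3): D5 above F4
  -> R4 @ bar 4 tick 0 v(0, 3): B3/F4 TT untreated
  -> R3 @ bar 4 tick 1 v(2, 3): D5 above F4
  -> R3 @ bar 4 tick 2 v(2, 3): D5 above F4
  -> R3 @ bar 4 tick 3 v(2, 3): D5 above F4
  -> R3 @ bar 5 tick 0 v(2, 3): A4 above F4
  -> R7 @ bar 5 tick 0 v(0,): B3->F3 leap 6st
  -> R8 @ bar 5 tick 0 v(0, 3): penult P8 not 3rd/6th
  -> R3 @ bar 5 tick 1 v(2, 3): A4 above F4
  -> R3 @ bar 5 tick 2 v(2, 3): A4 above F4
  -> R3 @ bar 5 tick 3 v(2, 3): A4 above F4
  -> R1 @ bar 6 tick 0 v(1, 2): D4/A4 P5 -> E4/B4 P5 similar
  -> R3 @ bar 6 tick 0 v(2, 3): B4 above G4
  -> R3 @ bar 6 tick 1 v(2, 3): B4 above G4
  -> R3 @ bar 6 tick 2 v(2, 3): B4 above G4
  -> R3 @ bar 6 tick 3 v(2, 3): B4 above G4
  -> R6 @ bar 6 tick 3 v(0, 3): closes on m3

(0, 0, R3, (2, 3))
(0, 0, R5, (0, 3))
(0, 1, R3, (2, 3))
(0, 2, R3, (2, 3))
(0, 3, R3, (2, 3))
(1, 0, R2, (2, 3))
(1, 0, R4, (0, 2))
(1, 0, R4, (0, 3))
(1, 0, R7, (2,))
(2, 0, R2, (1, 2))
(2, 0, R3, (2, 3))
(2, 0, R4, (0, 3))
(2, 1, R3, (2, 3))
(2, 2, R3, (2, 3))
(2, 3, R3, (2, 3))
(3, 0, R2, (0, 3))
(3, 0, R2, (1, 2))
(3, 0, R3, (2, 3))
(3, 1, R3, (2, 3))
(3, 2, R3, (2, 3))
(3, 3, R3, (2, 3))
(4, 0, R2, (1, 2))
(4, 0, R3, (2, 3))
(4, 0, R4, (0, 3))
(4, 1, R3, (2, 3))
(4, 2, R3, (2, 3))
(4, 3, R3, (2, 3))
(5, 0, R3, (2, 3))
(5, 0, R7, (0,))
(5, 0, R8, (0, 3))
(5, 1, R3, (2, 3))
(5, 2, R3, (2, 3))
(5, 3, R3, (2, 3))
(6, 0, R1, (1, 2))
(6, 0, R3, (2, 3))
(6, 1, R3, (2, 3))
(6, 2, R3, (2, 3))
(6, 3, R3, (2, 3))
(6, 3, R6, (0, 3))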